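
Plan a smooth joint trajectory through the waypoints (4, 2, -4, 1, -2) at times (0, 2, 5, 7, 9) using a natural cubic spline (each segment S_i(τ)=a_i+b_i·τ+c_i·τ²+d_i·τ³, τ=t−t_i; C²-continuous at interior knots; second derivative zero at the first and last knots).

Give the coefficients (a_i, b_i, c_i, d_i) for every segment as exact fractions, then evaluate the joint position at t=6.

Δ: Δ0=-1, Δ1=-2, Δ2=5/2, Δ3=-3/2
row 1: diag=10, rhs=-6; c'=3/10, d'=-3/5
row 2: denom=10−3·3/10=91/10; d'=(27−3·-3/5)/(91/10)=288/91
row 3: denom=8−2·20/91=688/91; d'=(-24−2·288/91)/(688/91)=-345/86
back: M3=-345/86
back: M2=288/91−20/91·-345/86=174/43
back: M1=-3/5−3/10·174/43=-78/43
M: M0=0, M1=-78/43, M2=174/43, M3=-345/86, M4=0
seg 0: a=4, c=M0/2=0, d=(M1−M0)/(6·2)=-13/86, b=Δ0−h0·(2M0+M1)/6=-17/43
seg 1: a=2, c=M1/2=-39/43, d=(M2−M1)/(6·3)=14/43, b=Δ1−h1·(2M1+M2)/6=-95/43
seg 2: a=-4, c=M2/2=87/43, d=(M3−M2)/(6·2)=-231/344, b=Δ2−h2·(2M2+M3)/6=49/43
seg 3: a=1, c=M3/2=-345/172, d=(M4−M3)/(6·2)=115/344, b=Δ3−h3·(2M3+M4)/6=101/86
t_q=6 → seg 2, τ=1; S=-4+49/43·τ+87/43·τ²+-231/344·τ³=-519/344

  seg 0: a=4 b=-17/43 c=0 d=-13/86
  seg 1: a=2 b=-95/43 c=-39/43 d=14/43
  seg 2: a=-4 b=49/43 c=87/43 d=-231/344
  seg 3: a=1 b=101/86 c=-345/172 d=115/344
S(6) = -519/344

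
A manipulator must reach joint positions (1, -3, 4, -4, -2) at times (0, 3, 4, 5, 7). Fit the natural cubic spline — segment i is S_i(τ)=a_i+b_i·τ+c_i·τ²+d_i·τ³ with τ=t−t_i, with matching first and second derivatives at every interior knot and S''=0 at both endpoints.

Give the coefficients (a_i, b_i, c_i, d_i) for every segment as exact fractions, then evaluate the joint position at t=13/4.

  seg 0: a=1 b=-1664/267 c=0 d=436/801
  seg 1: a=-3 b=2260/267 c=436/89 d=-1699/267
  seg 2: a=4 b=-221/267 c=-1263/89 d=1874/267
  seg 3: a=-4 b=-2177/267 c=611/89 d=-611/534
S(13/4) = -3857/5696

Δ: Δ0=-4/3, Δ1=7, Δ2=-8, Δ3=1
row 1: diag=8, rhs=50; c'=1/8, d'=25/4
row 2: denom=4−1·1/8=31/8; d'=(-90−1·25/4)/(31/8)=-770/31
row 3: denom=6−1·8/31=178/31; d'=(54−1·-770/31)/(178/31)=1222/89
back: M3=1222/89
back: M2=-770/31−8/31·1222/89=-2526/89
back: M1=25/4−1/8·-2526/89=872/89
M: M0=0, M1=872/89, M2=-2526/89, M3=1222/89, M4=0
seg 0: a=1, c=M0/2=0, d=(M1−M0)/(6·3)=436/801, b=Δ0−h0·(2M0+M1)/6=-1664/267
seg 1: a=-3, c=M1/2=436/89, d=(M2−M1)/(6·1)=-1699/267, b=Δ1−h1·(2M1+M2)/6=2260/267
seg 2: a=4, c=M2/2=-1263/89, d=(M3−M2)/(6·1)=1874/267, b=Δ2−h2·(2M2+M3)/6=-221/267
seg 3: a=-4, c=M3/2=611/89, d=(M4−M3)/(6·2)=-611/534, b=Δ3−h3·(2M3+M4)/6=-2177/267
t_q=13/4 → seg 1, τ=1/4; S=-3+2260/267·τ+436/89·τ²+-1699/267·τ³=-3857/5696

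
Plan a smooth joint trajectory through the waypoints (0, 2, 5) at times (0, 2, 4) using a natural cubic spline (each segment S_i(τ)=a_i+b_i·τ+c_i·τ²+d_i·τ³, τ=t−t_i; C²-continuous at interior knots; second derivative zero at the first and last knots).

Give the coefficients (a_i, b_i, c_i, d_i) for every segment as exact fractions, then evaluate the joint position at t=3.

  seg 0: a=0 b=7/8 c=0 d=1/32
  seg 1: a=2 b=5/4 c=3/16 d=-1/32
S(3) = 109/32

Δ: Δ0=1, Δ1=3/2
row 1: diag=8, rhs=3; c'=1/4, d'=3/8
back: M1=3/8
M: M0=0, M1=3/8, M2=0
seg 0: a=0, c=M0/2=0, d=(M1−M0)/(6·2)=1/32, b=Δ0−h0·(2M0+M1)/6=7/8
seg 1: a=2, c=M1/2=3/16, d=(M2−M1)/(6·2)=-1/32, b=Δ1−h1·(2M1+M2)/6=5/4
t_q=3 → seg 1, τ=1; S=2+5/4·τ+3/16·τ²+-1/32·τ³=109/32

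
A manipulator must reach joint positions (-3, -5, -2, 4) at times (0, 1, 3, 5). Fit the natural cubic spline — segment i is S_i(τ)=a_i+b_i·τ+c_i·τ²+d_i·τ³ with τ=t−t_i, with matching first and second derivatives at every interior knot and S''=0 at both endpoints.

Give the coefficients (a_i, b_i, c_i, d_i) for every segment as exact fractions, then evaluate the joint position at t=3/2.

  seg 0: a=-3 b=-113/44 c=0 d=25/44
  seg 1: a=-5 b=-19/22 c=75/44 d=-23/88
  seg 2: a=-2 b=31/11 c=3/22 d=-1/44
S(3/2) = -3547/704

Δ: Δ0=-2, Δ1=3/2, Δ2=3
row 1: diag=6, rhs=21; c'=1/3, d'=7/2
row 2: denom=8−2·1/3=22/3; d'=(9−2·7/2)/(22/3)=3/11
back: M2=3/11
back: M1=7/2−1/3·3/11=75/22
M: M0=0, M1=75/22, M2=3/11, M3=0
seg 0: a=-3, c=M0/2=0, d=(M1−M0)/(6·1)=25/44, b=Δ0−h0·(2M0+M1)/6=-113/44
seg 1: a=-5, c=M1/2=75/44, d=(M2−M1)/(6·2)=-23/88, b=Δ1−h1·(2M1+M2)/6=-19/22
seg 2: a=-2, c=M2/2=3/22, d=(M3−M2)/(6·2)=-1/44, b=Δ2−h2·(2M2+M3)/6=31/11
t_q=3/2 → seg 1, τ=1/2; S=-5+-19/22·τ+75/44·τ²+-23/88·τ³=-3547/704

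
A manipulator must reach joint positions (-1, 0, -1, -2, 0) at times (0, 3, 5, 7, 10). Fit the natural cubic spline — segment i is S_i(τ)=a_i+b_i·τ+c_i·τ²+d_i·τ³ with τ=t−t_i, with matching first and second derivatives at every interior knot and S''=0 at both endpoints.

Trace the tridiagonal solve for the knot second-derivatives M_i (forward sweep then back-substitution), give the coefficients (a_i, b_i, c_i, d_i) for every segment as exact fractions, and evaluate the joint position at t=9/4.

Δ: Δ0=1/3, Δ1=-1/2, Δ2=-1/2, Δ3=2/3
row 1: diag=10, rhs=-5; c'=1/5, d'=-1/2
row 2: denom=8−2·1/5=38/5; d'=(0−2·-1/2)/(38/5)=5/38
row 3: denom=10−2·5/19=180/19; d'=(7−2·5/38)/(180/19)=32/45
back: M3=32/45
back: M2=5/38−5/19·32/45=-1/18
back: M1=-1/2−1/5·-1/18=-22/45
M: M0=0, M1=-22/45, M2=-1/18, M3=32/45, M4=0
seg 0: a=-1, c=M0/2=0, d=(M1−M0)/(6·3)=-11/405, b=Δ0−h0·(2M0+M1)/6=26/45
seg 1: a=0, c=M1/2=-11/45, d=(M2−M1)/(6·2)=13/360, b=Δ1−h1·(2M1+M2)/6=-7/45
seg 2: a=-1, c=M2/2=-1/36, d=(M3−M2)/(6·2)=23/360, b=Δ2−h2·(2M2+M3)/6=-7/10
seg 3: a=-2, c=M3/2=16/45, d=(M4−M3)/(6·3)=-16/405, b=Δ3−h3·(2M3+M4)/6=-2/45
t_q=9/4 → seg 0, τ=9/4; S=-1+26/45·τ+0·τ²+-11/405·τ³=-3/320

  seg 0: a=-1 b=26/45 c=0 d=-11/405
  seg 1: a=0 b=-7/45 c=-11/45 d=13/360
  seg 2: a=-1 b=-7/10 c=-1/36 d=23/360
  seg 3: a=-2 b=-2/45 c=16/45 d=-16/405
S(9/4) = -3/320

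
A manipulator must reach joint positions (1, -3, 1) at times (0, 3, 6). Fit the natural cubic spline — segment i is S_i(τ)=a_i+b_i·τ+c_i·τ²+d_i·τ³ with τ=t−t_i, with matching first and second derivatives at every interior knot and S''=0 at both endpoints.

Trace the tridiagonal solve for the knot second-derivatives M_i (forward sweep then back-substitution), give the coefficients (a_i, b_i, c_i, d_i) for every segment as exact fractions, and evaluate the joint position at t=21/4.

Δ: Δ0=-4/3, Δ1=4/3
row 1: diag=12, rhs=16; c'=1/4, d'=4/3
back: M1=4/3
M: M0=0, M1=4/3, M2=0
seg 0: a=1, c=M0/2=0, d=(M1−M0)/(6·3)=2/27, b=Δ0−h0·(2M0+M1)/6=-2
seg 1: a=-3, c=M1/2=2/3, d=(M2−M1)/(6·3)=-2/27, b=Δ1−h1·(2M1+M2)/6=0
t_q=21/4 → seg 1, τ=9/4; S=-3+0·τ+2/3·τ²+-2/27·τ³=-15/32

  seg 0: a=1 b=-2 c=0 d=2/27
  seg 1: a=-3 b=0 c=2/3 d=-2/27
S(21/4) = -15/32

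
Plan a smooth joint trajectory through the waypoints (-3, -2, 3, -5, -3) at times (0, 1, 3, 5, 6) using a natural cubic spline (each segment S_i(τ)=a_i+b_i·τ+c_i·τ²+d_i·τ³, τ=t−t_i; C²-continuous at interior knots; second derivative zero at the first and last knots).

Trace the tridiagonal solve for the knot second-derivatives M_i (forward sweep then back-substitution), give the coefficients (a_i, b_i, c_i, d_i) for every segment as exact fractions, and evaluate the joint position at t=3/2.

  seg 0: a=-3 b=3/10 c=0 d=7/10
  seg 1: a=-2 b=12/5 c=21/10 d=-41/40
  seg 2: a=3 b=-3/2 c=-81/20 d=7/5
  seg 3: a=-5 b=-9/10 c=87/20 d=-29/20
S(3/2) = -129/320

Δ: Δ0=1, Δ1=5/2, Δ2=-4, Δ3=2
row 1: diag=6, rhs=9; c'=1/3, d'=3/2
row 2: denom=8−2·1/3=22/3; d'=(-39−2·3/2)/(22/3)=-63/11
row 3: denom=6−2·3/11=60/11; d'=(36−2·-63/11)/(60/11)=87/10
back: M3=87/10
back: M2=-63/11−3/11·87/10=-81/10
back: M1=3/2−1/3·-81/10=21/5
M: M0=0, M1=21/5, M2=-81/10, M3=87/10, M4=0
seg 0: a=-3, c=M0/2=0, d=(M1−M0)/(6·1)=7/10, b=Δ0−h0·(2M0+M1)/6=3/10
seg 1: a=-2, c=M1/2=21/10, d=(M2−M1)/(6·2)=-41/40, b=Δ1−h1·(2M1+M2)/6=12/5
seg 2: a=3, c=M2/2=-81/20, d=(M3−M2)/(6·2)=7/5, b=Δ2−h2·(2M2+M3)/6=-3/2
seg 3: a=-5, c=M3/2=87/20, d=(M4−M3)/(6·1)=-29/20, b=Δ3−h3·(2M3+M4)/6=-9/10
t_q=3/2 → seg 1, τ=1/2; S=-2+12/5·τ+21/10·τ²+-41/40·τ³=-129/320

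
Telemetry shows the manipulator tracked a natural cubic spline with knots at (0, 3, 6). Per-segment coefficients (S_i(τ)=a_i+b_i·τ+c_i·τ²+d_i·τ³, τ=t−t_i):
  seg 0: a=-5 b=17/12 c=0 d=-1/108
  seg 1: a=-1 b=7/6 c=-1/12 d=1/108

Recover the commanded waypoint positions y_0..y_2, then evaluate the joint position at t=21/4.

y_0=-5 y_1=-1 y_2=2
S(21/4) = 335/256

y_0 = S_0(0) = a_0 = -5
y_1 = S_1(0) = a_1 = -1
y_2 = S_1(3) = 2
t_q=21/4 is in segment 1 (τ=9/4); S_1(τ)=335/256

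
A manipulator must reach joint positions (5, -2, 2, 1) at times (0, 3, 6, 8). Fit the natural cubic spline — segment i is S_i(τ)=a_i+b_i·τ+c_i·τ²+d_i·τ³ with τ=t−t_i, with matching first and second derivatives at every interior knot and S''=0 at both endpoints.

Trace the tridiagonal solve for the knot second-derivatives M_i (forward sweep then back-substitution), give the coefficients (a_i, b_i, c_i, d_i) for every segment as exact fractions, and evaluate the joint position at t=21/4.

Δ: Δ0=-7/3, Δ1=4/3, Δ2=-1/2
row 1: diag=12, rhs=22; c'=1/4, d'=11/6
row 2: denom=10−3·1/4=37/4; d'=(-11−3·11/6)/(37/4)=-66/37
back: M2=-66/37
back: M1=11/6−1/4·-66/37=253/111
M: M0=0, M1=253/111, M2=-66/37, M3=0
seg 0: a=5, c=M0/2=0, d=(M1−M0)/(6·3)=253/1998, b=Δ0−h0·(2M0+M1)/6=-257/74
seg 1: a=-2, c=M1/2=253/222, d=(M2−M1)/(6·3)=-451/1998, b=Δ1−h1·(2M1+M2)/6=-2/37
seg 2: a=2, c=M2/2=-33/37, d=(M3−M2)/(6·2)=11/74, b=Δ2−h2·(2M2+M3)/6=51/74
t_q=21/4 → seg 1, τ=9/4; S=-2+-2/37·τ+253/222·τ²+-451/1998·τ³=5099/4736

  seg 0: a=5 b=-257/74 c=0 d=253/1998
  seg 1: a=-2 b=-2/37 c=253/222 d=-451/1998
  seg 2: a=2 b=51/74 c=-33/37 d=11/74
S(21/4) = 5099/4736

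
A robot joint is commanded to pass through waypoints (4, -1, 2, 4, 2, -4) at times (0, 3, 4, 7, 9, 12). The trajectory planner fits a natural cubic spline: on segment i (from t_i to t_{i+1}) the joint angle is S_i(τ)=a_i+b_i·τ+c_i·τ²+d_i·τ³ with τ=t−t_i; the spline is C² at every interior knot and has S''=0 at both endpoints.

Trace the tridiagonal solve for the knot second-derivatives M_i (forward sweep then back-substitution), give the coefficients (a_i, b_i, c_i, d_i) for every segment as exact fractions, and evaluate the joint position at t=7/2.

Δ: Δ0=-5/3, Δ1=3, Δ2=2/3, Δ3=-1, Δ4=-2
row 1: diag=8, rhs=28; c'=1/8, d'=7/2
row 2: denom=8−1·1/8=63/8; d'=(-14−1·7/2)/(63/8)=-20/9
row 3: denom=10−3·8/21=62/7; d'=(-10−3·-20/9)/(62/7)=-35/93
row 4: denom=10−2·7/31=296/31; d'=(-6−2·-35/93)/(296/31)=-61/111
back: M4=-61/111
back: M3=-35/93−7/31·-61/111=-28/111
back: M2=-20/9−8/21·-28/111=-236/111
back: M1=7/2−1/8·-236/111=418/111
M: M0=0, M1=418/111, M2=-236/111, M3=-28/111, M4=-61/111, M5=0
seg 0: a=4, c=M0/2=0, d=(M1−M0)/(6·3)=209/999, b=Δ0−h0·(2M0+M1)/6=-394/111
seg 1: a=-1, c=M1/2=209/111, d=(M2−M1)/(6·1)=-109/111, b=Δ1−h1·(2M1+M2)/6=233/111
seg 2: a=2, c=M2/2=-118/111, d=(M3−M2)/(6·3)=104/999, b=Δ2−h2·(2M2+M3)/6=108/37
seg 3: a=4, c=M3/2=-14/111, d=(M4−M3)/(6·2)=-11/444, b=Δ3−h3·(2M3+M4)/6=-24/37
seg 4: a=2, c=M4/2=-61/222, d=(M5−M4)/(6·3)=61/1998, b=Δ4−h4·(2M4+M5)/6=-161/111
t_q=7/2 → seg 1, τ=1/2; S=-1+233/111·τ+209/111·τ²+-109/111·τ³=353/888

  seg 0: a=4 b=-394/111 c=0 d=209/999
  seg 1: a=-1 b=233/111 c=209/111 d=-109/111
  seg 2: a=2 b=108/37 c=-118/111 d=104/999
  seg 3: a=4 b=-24/37 c=-14/111 d=-11/444
  seg 4: a=2 b=-161/111 c=-61/222 d=61/1998
S(7/2) = 353/888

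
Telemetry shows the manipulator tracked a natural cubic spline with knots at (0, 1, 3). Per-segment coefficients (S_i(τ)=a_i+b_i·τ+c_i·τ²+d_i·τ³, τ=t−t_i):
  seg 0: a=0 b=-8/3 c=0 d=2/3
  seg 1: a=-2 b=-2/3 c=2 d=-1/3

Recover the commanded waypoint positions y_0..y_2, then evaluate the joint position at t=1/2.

y_0 = S_0(0) = a_0 = 0
y_1 = S_1(0) = a_1 = -2
y_2 = S_1(2) = 2
t_q=1/2 is in segment 0 (τ=1/2); S_0(τ)=-5/4

y_0=0 y_1=-2 y_2=2
S(1/2) = -5/4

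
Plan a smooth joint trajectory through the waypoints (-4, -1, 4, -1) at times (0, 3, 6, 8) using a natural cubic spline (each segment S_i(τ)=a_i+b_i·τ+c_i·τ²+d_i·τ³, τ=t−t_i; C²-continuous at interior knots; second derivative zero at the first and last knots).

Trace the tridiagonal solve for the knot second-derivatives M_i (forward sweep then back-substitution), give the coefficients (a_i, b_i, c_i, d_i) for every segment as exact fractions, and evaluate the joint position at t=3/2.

Δ: Δ0=1, Δ1=5/3, Δ2=-5/2
row 1: diag=12, rhs=4; c'=1/4, d'=1/3
row 2: denom=10−3·1/4=37/4; d'=(-25−3·1/3)/(37/4)=-104/37
back: M2=-104/37
back: M1=1/3−1/4·-104/37=115/111
M: M0=0, M1=115/111, M2=-104/37, M3=0
seg 0: a=-4, c=M0/2=0, d=(M1−M0)/(6·3)=115/1998, b=Δ0−h0·(2M0+M1)/6=107/222
seg 1: a=-1, c=M1/2=115/222, d=(M2−M1)/(6·3)=-427/1998, b=Δ1−h1·(2M1+M2)/6=226/111
seg 2: a=4, c=M2/2=-52/37, d=(M3−M2)/(6·2)=26/111, b=Δ2−h2·(2M2+M3)/6=-139/222
t_q=3/2 → seg 0, τ=3/2; S=-4+107/222·τ+0·τ²+115/1998·τ³=-1825/592

  seg 0: a=-4 b=107/222 c=0 d=115/1998
  seg 1: a=-1 b=226/111 c=115/222 d=-427/1998
  seg 2: a=4 b=-139/222 c=-52/37 d=26/111
S(3/2) = -1825/592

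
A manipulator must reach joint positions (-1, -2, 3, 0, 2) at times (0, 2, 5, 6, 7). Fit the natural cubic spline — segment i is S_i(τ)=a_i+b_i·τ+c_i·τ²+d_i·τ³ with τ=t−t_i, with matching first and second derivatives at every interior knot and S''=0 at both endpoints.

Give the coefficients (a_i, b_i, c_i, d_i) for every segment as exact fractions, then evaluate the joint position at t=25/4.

  seg 0: a=-1 b=-620/411 c=0 d=829/3288
  seg 1: a=-2 b=1247/822 c=829/548 d=-2405/4932
  seg 2: a=3 b=-4229/1644 c=-394/137 d=4025/1644
  seg 3: a=0 b=-805/822 c=2449/548 d=-2449/1644
S(25/4) = 393/35072

Δ: Δ0=-1/2, Δ1=5/3, Δ2=-3, Δ3=2
row 1: diag=10, rhs=13; c'=3/10, d'=13/10
row 2: denom=8−3·3/10=71/10; d'=(-28−3·13/10)/(71/10)=-319/71
row 3: denom=4−1·10/71=274/71; d'=(30−1·-319/71)/(274/71)=2449/274
back: M3=2449/274
back: M2=-319/71−10/71·2449/274=-788/137
back: M1=13/10−3/10·-788/137=829/274
M: M0=0, M1=829/274, M2=-788/137, M3=2449/274, M4=0
seg 0: a=-1, c=M0/2=0, d=(M1−M0)/(6·2)=829/3288, b=Δ0−h0·(2M0+M1)/6=-620/411
seg 1: a=-2, c=M1/2=829/548, d=(M2−M1)/(6·3)=-2405/4932, b=Δ1−h1·(2M1+M2)/6=1247/822
seg 2: a=3, c=M2/2=-394/137, d=(M3−M2)/(6·1)=4025/1644, b=Δ2−h2·(2M2+M3)/6=-4229/1644
seg 3: a=0, c=M3/2=2449/548, d=(M4−M3)/(6·1)=-2449/1644, b=Δ3−h3·(2M3+M4)/6=-805/822
t_q=25/4 → seg 3, τ=1/4; S=0+-805/822·τ+2449/548·τ²+-2449/1644·τ³=393/35072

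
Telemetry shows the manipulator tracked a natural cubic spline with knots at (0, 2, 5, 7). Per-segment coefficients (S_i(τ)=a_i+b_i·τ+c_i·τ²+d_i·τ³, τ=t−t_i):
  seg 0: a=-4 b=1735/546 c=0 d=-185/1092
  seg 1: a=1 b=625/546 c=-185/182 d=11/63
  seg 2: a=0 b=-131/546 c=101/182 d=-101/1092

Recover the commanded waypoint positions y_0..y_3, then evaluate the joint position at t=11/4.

y_0 = S_0(0) = a_0 = -4
y_1 = S_1(0) = a_1 = 1
y_2 = S_2(0) = a_2 = 0
y_3 = S_2(2) = 1
t_q=11/4 is in segment 1 (τ=3/4); S_1(τ)=7923/5824

y_0=-4 y_1=1 y_2=0 y_3=1
S(11/4) = 7923/5824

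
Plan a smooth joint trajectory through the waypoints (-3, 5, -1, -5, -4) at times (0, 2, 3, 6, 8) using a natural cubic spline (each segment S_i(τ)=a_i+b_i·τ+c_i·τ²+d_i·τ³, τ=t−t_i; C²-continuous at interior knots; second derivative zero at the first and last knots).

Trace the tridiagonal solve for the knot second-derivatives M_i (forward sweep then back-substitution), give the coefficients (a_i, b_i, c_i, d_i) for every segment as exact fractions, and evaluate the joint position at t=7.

  seg 0: a=-3 b=9499/1248 c=0 d=-4507/4992
  seg 1: a=5 b=-2011/624 c=-4507/832 d=6589/2496
  seg 2: a=-1 b=-15319/2496 c=1041/416 d=-173/576
  seg 3: a=-5 b=479/624 c=-167/832 d=167/4992
S(7) = -7321/1664

Δ: Δ0=4, Δ1=-6, Δ2=-4/3, Δ3=1/2
row 1: diag=6, rhs=-60; c'=1/6, d'=-10
row 2: denom=8−1·1/6=47/6; d'=(28−1·-10)/(47/6)=228/47
row 3: denom=10−3·18/47=416/47; d'=(11−3·228/47)/(416/47)=-167/416
back: M3=-167/416
back: M2=228/47−18/47·-167/416=1041/208
back: M1=-10−1/6·1041/208=-4507/416
M: M0=0, M1=-4507/416, M2=1041/208, M3=-167/416, M4=0
seg 0: a=-3, c=M0/2=0, d=(M1−M0)/(6·2)=-4507/4992, b=Δ0−h0·(2M0+M1)/6=9499/1248
seg 1: a=5, c=M1/2=-4507/832, d=(M2−M1)/(6·1)=6589/2496, b=Δ1−h1·(2M1+M2)/6=-2011/624
seg 2: a=-1, c=M2/2=1041/416, d=(M3−M2)/(6·3)=-173/576, b=Δ2−h2·(2M2+M3)/6=-15319/2496
seg 3: a=-5, c=M3/2=-167/832, d=(M4−M3)/(6·2)=167/4992, b=Δ3−h3·(2M3+M4)/6=479/624
t_q=7 → seg 3, τ=1; S=-5+479/624·τ+-167/832·τ²+167/4992·τ³=-7321/1664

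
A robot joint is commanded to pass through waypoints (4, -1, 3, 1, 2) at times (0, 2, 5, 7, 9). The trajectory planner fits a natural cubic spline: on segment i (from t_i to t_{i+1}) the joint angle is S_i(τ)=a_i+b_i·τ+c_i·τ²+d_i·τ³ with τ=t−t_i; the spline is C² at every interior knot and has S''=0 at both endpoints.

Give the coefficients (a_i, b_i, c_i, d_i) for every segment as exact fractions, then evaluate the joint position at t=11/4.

Δ: Δ0=-5/2, Δ1=4/3, Δ2=-1, Δ3=1/2
row 1: diag=10, rhs=23; c'=3/10, d'=23/10
row 2: denom=10−3·3/10=91/10; d'=(-14−3·23/10)/(91/10)=-209/91
row 3: denom=8−2·20/91=688/91; d'=(9−2·-209/91)/(688/91)=1237/688
back: M3=1237/688
back: M2=-209/91−20/91·1237/688=-463/172
back: M1=23/10−3/10·-463/172=1069/344
M: M0=0, M1=1069/344, M2=-463/172, M3=1237/688, M4=0
seg 0: a=4, c=M0/2=0, d=(M1−M0)/(6·2)=1069/4128, b=Δ0−h0·(2M0+M1)/6=-3649/1032
seg 1: a=-1, c=M1/2=1069/688, d=(M2−M1)/(6·3)=-665/2064, b=Δ1−h1·(2M1+M2)/6=-221/516
seg 2: a=3, c=M2/2=-463/344, d=(M3−M2)/(6·2)=3089/8256, b=Δ2−h2·(2M2+M3)/6=403/2064
seg 3: a=1, c=M3/2=1237/1376, d=(M4−M3)/(6·2)=-1237/8256, b=Δ3−h3·(2M3+M4)/6=-721/1032
t_q=11/4 → seg 1, τ=3/4; S=-1+-221/516·τ+1069/688·τ²+-665/2064·τ³=-25677/44032

  seg 0: a=4 b=-3649/1032 c=0 d=1069/4128
  seg 1: a=-1 b=-221/516 c=1069/688 d=-665/2064
  seg 2: a=3 b=403/2064 c=-463/344 d=3089/8256
  seg 3: a=1 b=-721/1032 c=1237/1376 d=-1237/8256
S(11/4) = -25677/44032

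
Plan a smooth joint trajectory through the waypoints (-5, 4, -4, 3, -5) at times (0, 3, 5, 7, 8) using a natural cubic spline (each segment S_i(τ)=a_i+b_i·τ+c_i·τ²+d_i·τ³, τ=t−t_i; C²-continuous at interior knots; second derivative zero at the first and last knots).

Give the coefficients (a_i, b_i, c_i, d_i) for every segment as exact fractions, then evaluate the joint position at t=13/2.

Δ: Δ0=3, Δ1=-4, Δ2=7/2, Δ3=-8
row 1: diag=10, rhs=-42; c'=1/5, d'=-21/5
row 2: denom=8−2·1/5=38/5; d'=(45−2·-21/5)/(38/5)=267/38
row 3: denom=6−2·5/19=104/19; d'=(-69−2·267/38)/(104/19)=-789/52
back: M3=-789/52
back: M2=267/38−5/19·-789/52=573/52
back: M1=-21/5−1/5·573/52=-333/52
M: M0=0, M1=-333/52, M2=573/52, M3=-789/52, M4=0
seg 0: a=-5, c=M0/2=0, d=(M1−M0)/(6·3)=-37/104, b=Δ0−h0·(2M0+M1)/6=645/104
seg 1: a=4, c=M1/2=-333/104, d=(M2−M1)/(6·2)=151/104, b=Δ1−h1·(2M1+M2)/6=-177/52
seg 2: a=-4, c=M2/2=573/104, d=(M3−M2)/(6·2)=-227/104, b=Δ2−h2·(2M2+M3)/6=63/52
seg 3: a=3, c=M3/2=-789/104, d=(M4−M3)/(6·1)=263/104, b=Δ3−h3·(2M3+M4)/6=-153/52
t_q=13/2 → seg 2, τ=3/2; S=-4+63/52·τ+573/104·τ²+-227/104·τ³=2369/832

  seg 0: a=-5 b=645/104 c=0 d=-37/104
  seg 1: a=4 b=-177/52 c=-333/104 d=151/104
  seg 2: a=-4 b=63/52 c=573/104 d=-227/104
  seg 3: a=3 b=-153/52 c=-789/104 d=263/104
S(13/2) = 2369/832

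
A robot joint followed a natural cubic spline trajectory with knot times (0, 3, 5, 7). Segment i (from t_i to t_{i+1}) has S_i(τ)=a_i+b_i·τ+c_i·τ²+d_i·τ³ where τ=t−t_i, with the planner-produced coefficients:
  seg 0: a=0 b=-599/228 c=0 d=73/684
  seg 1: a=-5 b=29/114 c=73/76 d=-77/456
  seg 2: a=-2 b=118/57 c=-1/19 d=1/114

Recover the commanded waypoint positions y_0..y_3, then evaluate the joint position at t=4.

y_0=0 y_1=-5 y_2=-2 y_3=2
S(4) = -601/152

y_0 = S_0(0) = a_0 = 0
y_1 = S_1(0) = a_1 = -5
y_2 = S_2(0) = a_2 = -2
y_3 = S_2(2) = 2
t_q=4 is in segment 1 (τ=1); S_1(τ)=-601/152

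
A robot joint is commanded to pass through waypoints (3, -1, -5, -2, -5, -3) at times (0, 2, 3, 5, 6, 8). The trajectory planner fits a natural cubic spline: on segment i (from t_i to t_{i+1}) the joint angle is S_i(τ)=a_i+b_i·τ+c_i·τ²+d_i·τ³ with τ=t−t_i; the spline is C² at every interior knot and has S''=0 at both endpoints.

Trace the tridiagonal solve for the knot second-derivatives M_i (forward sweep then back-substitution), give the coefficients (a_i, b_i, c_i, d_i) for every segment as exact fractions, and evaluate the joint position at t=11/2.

Δ: Δ0=-2, Δ1=-4, Δ2=3/2, Δ3=-3, Δ4=1
row 1: diag=6, rhs=-12; c'=1/6, d'=-2
row 2: denom=6−1·1/6=35/6; d'=(33−1·-2)/(35/6)=6
row 3: denom=6−2·12/35=186/35; d'=(-27−2·6)/(186/35)=-455/62
row 4: denom=6−1·35/186=1081/186; d'=(24−1·-455/62)/(1081/186)=5829/1081
back: M4=5829/1081
back: M3=-455/62−35/186·5829/1081=-9030/1081
back: M2=6−12/35·-9030/1081=9582/1081
back: M1=-2−1/6·9582/1081=-3759/1081
M: M0=0, M1=-3759/1081, M2=9582/1081, M3=-9030/1081, M4=5829/1081, M5=0
seg 0: a=3, c=M0/2=0, d=(M1−M0)/(6·2)=-1253/4324, b=Δ0−h0·(2M0+M1)/6=-909/1081
seg 1: a=-1, c=M1/2=-3759/2162, d=(M2−M1)/(6·1)=4447/2162, b=Δ1−h1·(2M1+M2)/6=-4668/1081
seg 2: a=-5, c=M2/2=4791/1081, d=(M3−M2)/(6·2)=-33/23, b=Δ2−h2·(2M2+M3)/6=-3513/2162
seg 3: a=-2, c=M3/2=-4515/1081, d=(M4−M3)/(6·1)=4953/2162, b=Δ3−h3·(2M3+M4)/6=-2409/2162
seg 4: a=-5, c=M4/2=5829/2162, d=(M5−M4)/(6·2)=-1943/4324, b=Δ4−h4·(2M4+M5)/6=-2805/1081
t_q=11/2 → seg 3, τ=1/2; S=-2+-2409/2162·τ+-4515/1081·τ²+4953/2162·τ³=-57335/17296

  seg 0: a=3 b=-909/1081 c=0 d=-1253/4324
  seg 1: a=-1 b=-4668/1081 c=-3759/2162 d=4447/2162
  seg 2: a=-5 b=-3513/2162 c=4791/1081 d=-33/23
  seg 3: a=-2 b=-2409/2162 c=-4515/1081 d=4953/2162
  seg 4: a=-5 b=-2805/1081 c=5829/2162 d=-1943/4324
S(11/2) = -57335/17296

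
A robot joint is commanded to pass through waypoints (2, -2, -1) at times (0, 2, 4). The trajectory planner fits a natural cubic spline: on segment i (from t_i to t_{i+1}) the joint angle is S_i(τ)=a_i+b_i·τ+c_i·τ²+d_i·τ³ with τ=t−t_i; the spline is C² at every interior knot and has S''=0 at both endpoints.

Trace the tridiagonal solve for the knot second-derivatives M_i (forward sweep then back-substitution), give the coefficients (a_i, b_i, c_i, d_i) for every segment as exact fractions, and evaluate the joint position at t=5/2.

Δ: Δ0=-2, Δ1=1/2
row 1: diag=8, rhs=15; c'=1/4, d'=15/8
back: M1=15/8
M: M0=0, M1=15/8, M2=0
seg 0: a=2, c=M0/2=0, d=(M1−M0)/(6·2)=5/32, b=Δ0−h0·(2M0+M1)/6=-21/8
seg 1: a=-2, c=M1/2=15/16, d=(M2−M1)/(6·2)=-5/32, b=Δ1−h1·(2M1+M2)/6=-3/4
t_q=5/2 → seg 1, τ=1/2; S=-2+-3/4·τ+15/16·τ²+-5/32·τ³=-553/256

  seg 0: a=2 b=-21/8 c=0 d=5/32
  seg 1: a=-2 b=-3/4 c=15/16 d=-5/32
S(5/2) = -553/256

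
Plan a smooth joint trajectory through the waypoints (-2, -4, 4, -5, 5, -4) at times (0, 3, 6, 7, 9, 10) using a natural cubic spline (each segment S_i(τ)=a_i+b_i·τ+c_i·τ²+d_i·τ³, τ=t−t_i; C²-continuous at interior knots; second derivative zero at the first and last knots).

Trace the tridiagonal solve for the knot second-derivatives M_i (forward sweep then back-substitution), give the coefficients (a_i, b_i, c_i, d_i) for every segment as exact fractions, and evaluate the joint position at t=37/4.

  seg 0: a=-2 b=-723/226 c=0 d=1717/6102
  seg 1: a=-4 b=497/113 c=1717/678 d=-6325/6102
  seg 2: a=4 b=-1897/226 c=-768/113 d=1399/226
  seg 3: a=-5 b=-386/113 c=2661/226 d=-855/226
  seg 4: a=5 b=-194/113 c=-2469/226 d=823/226
S(37/4) = 57059/14464

Δ: Δ0=-2/3, Δ1=8/3, Δ2=-9, Δ3=5, Δ4=-9
row 1: diag=12, rhs=20; c'=1/4, d'=5/3
row 2: denom=8−3·1/4=29/4; d'=(-70−3·5/3)/(29/4)=-300/29
row 3: denom=6−1·4/29=170/29; d'=(84−1·-300/29)/(170/29)=1368/85
row 4: denom=6−2·29/85=452/85; d'=(-84−2·1368/85)/(452/85)=-2469/113
back: M4=-2469/113
back: M3=1368/85−29/85·-2469/113=2661/113
back: M2=-300/29−4/29·2661/113=-1536/113
back: M1=5/3−1/4·-1536/113=1717/339
M: M0=0, M1=1717/339, M2=-1536/113, M3=2661/113, M4=-2469/113, M5=0
seg 0: a=-2, c=M0/2=0, d=(M1−M0)/(6·3)=1717/6102, b=Δ0−h0·(2M0+M1)/6=-723/226
seg 1: a=-4, c=M1/2=1717/678, d=(M2−M1)/(6·3)=-6325/6102, b=Δ1−h1·(2M1+M2)/6=497/113
seg 2: a=4, c=M2/2=-768/113, d=(M3−M2)/(6·1)=1399/226, b=Δ2−h2·(2M2+M3)/6=-1897/226
seg 3: a=-5, c=M3/2=2661/226, d=(M4−M3)/(6·2)=-855/226, b=Δ3−h3·(2M3+M4)/6=-386/113
seg 4: a=5, c=M4/2=-2469/226, d=(M5−M4)/(6·1)=823/226, b=Δ4−h4·(2M4+M5)/6=-194/113
t_q=37/4 → seg 4, τ=1/4; S=5+-194/113·τ+-2469/226·τ²+823/226·τ³=57059/14464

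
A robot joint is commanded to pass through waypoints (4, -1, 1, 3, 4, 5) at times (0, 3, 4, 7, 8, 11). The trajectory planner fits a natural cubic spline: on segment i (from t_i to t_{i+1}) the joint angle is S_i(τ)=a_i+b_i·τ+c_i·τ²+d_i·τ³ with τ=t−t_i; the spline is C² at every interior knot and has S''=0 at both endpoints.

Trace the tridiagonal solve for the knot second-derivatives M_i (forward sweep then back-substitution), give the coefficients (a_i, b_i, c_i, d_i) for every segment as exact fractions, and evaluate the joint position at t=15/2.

  seg 0: a=4 b=-3563/1131 c=0 d=1678/10179
  seg 1: a=-1 b=1471/1131 c=1678/1131 d=-887/1131
  seg 2: a=1 b=722/377 c=-983/1131 d=53/351
  seg 3: a=3 b=293/377 c=554/1131 d=-302/1131
  seg 4: a=4 b=1081/1131 c=-352/1131 d=352/10179
S(15/2) = 15733/4524

Δ: Δ0=-5/3, Δ1=2, Δ2=2/3, Δ3=1, Δ4=1/3
row 1: diag=8, rhs=22; c'=1/8, d'=11/4
row 2: denom=8−1·1/8=63/8; d'=(-8−1·11/4)/(63/8)=-86/63
row 3: denom=8−3·8/21=48/7; d'=(2−3·-86/63)/(48/7)=8/9
row 4: denom=8−1·7/48=377/48; d'=(-4−1·8/9)/(377/48)=-704/1131
back: M4=-704/1131
back: M3=8/9−7/48·-704/1131=1108/1131
back: M2=-86/63−8/21·1108/1131=-1966/1131
back: M1=11/4−1/8·-1966/1131=3356/1131
M: M0=0, M1=3356/1131, M2=-1966/1131, M3=1108/1131, M4=-704/1131, M5=0
seg 0: a=4, c=M0/2=0, d=(M1−M0)/(6·3)=1678/10179, b=Δ0−h0·(2M0+M1)/6=-3563/1131
seg 1: a=-1, c=M1/2=1678/1131, d=(M2−M1)/(6·1)=-887/1131, b=Δ1−h1·(2M1+M2)/6=1471/1131
seg 2: a=1, c=M2/2=-983/1131, d=(M3−M2)/(6·3)=53/351, b=Δ2−h2·(2M2+M3)/6=722/377
seg 3: a=3, c=M3/2=554/1131, d=(M4−M3)/(6·1)=-302/1131, b=Δ3−h3·(2M3+M4)/6=293/377
seg 4: a=4, c=M4/2=-352/1131, d=(M5−M4)/(6·3)=352/10179, b=Δ4−h4·(2M4+M5)/6=1081/1131
t_q=15/2 → seg 3, τ=1/2; S=3+293/377·τ+554/1131·τ²+-302/1131·τ³=15733/4524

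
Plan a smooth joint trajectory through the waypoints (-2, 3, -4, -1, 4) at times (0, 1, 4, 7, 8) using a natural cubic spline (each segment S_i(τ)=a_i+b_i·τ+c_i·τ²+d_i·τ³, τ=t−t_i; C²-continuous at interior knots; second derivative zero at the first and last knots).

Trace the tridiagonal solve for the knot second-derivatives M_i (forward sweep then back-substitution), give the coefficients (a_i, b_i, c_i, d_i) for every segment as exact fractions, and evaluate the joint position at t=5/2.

Δ: Δ0=5, Δ1=-7/3, Δ2=1, Δ3=5
row 1: diag=8, rhs=-44; c'=3/8, d'=-11/2
row 2: denom=12−3·3/8=87/8; d'=(20−3·-11/2)/(87/8)=292/87
row 3: denom=8−3·8/29=208/29; d'=(24−3·292/87)/(208/29)=101/52
back: M3=101/52
back: M2=292/87−8/29·101/52=110/39
back: M1=-11/2−3/8·110/39=-341/52
M: M0=0, M1=-341/52, M2=110/39, M3=101/52, M4=0
seg 0: a=-2, c=M0/2=0, d=(M1−M0)/(6·1)=-341/312, b=Δ0−h0·(2M0+M1)/6=1901/312
seg 1: a=3, c=M1/2=-341/104, d=(M2−M1)/(6·3)=1463/2808, b=Δ1−h1·(2M1+M2)/6=439/156
seg 2: a=-4, c=M2/2=55/39, d=(M3−M2)/(6·3)=-137/2808, b=Δ2−h2·(2M2+M3)/6=-67/24
seg 3: a=-1, c=M3/2=101/104, d=(M4−M3)/(6·1)=-101/312, b=Δ3−h3·(2M3+M4)/6=679/156
t_q=5/2 → seg 1, τ=3/2; S=3+439/156·τ+-341/104·τ²+1463/2808·τ³=1333/832

  seg 0: a=-2 b=1901/312 c=0 d=-341/312
  seg 1: a=3 b=439/156 c=-341/104 d=1463/2808
  seg 2: a=-4 b=-67/24 c=55/39 d=-137/2808
  seg 3: a=-1 b=679/156 c=101/104 d=-101/312
S(5/2) = 1333/832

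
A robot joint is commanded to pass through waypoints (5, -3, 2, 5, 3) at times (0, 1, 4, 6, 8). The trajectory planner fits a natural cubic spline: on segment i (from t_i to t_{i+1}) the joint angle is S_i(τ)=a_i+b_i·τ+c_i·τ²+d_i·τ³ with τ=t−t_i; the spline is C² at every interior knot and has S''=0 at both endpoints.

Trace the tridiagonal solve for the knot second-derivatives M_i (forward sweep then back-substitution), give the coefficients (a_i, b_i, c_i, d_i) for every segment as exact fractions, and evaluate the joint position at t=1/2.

Δ: Δ0=-8, Δ1=5/3, Δ2=3/2, Δ3=-1
row 1: diag=8, rhs=58; c'=3/8, d'=29/4
row 2: denom=10−3·3/8=71/8; d'=(-1−3·29/4)/(71/8)=-182/71
row 3: denom=8−2·16/71=536/71; d'=(-15−2·-182/71)/(536/71)=-701/536
back: M3=-701/536
back: M2=-182/71−16/71·-701/536=-152/67
back: M1=29/4−3/8·-152/67=2171/268
M: M0=0, M1=2171/268, M2=-152/67, M3=-701/536, M4=0
seg 0: a=5, c=M0/2=0, d=(M1−M0)/(6·1)=2171/1608, b=Δ0−h0·(2M0+M1)/6=-15035/1608
seg 1: a=-3, c=M1/2=2171/536, d=(M2−M1)/(6·3)=-2779/4824, b=Δ1−h1·(2M1+M2)/6=-4261/804
seg 2: a=2, c=M2/2=-76/67, d=(M3−M2)/(6·2)=515/6432, b=Δ2−h2·(2M2+M3)/6=5545/1608
seg 3: a=5, c=M3/2=-701/1072, d=(M4−M3)/(6·2)=701/6432, b=Δ3−h3·(2M3+M4)/6=-103/804
t_q=1/2 → seg 0, τ=1/2; S=5+-15035/1608·τ+0·τ²+2171/1608·τ³=2117/4288

  seg 0: a=5 b=-15035/1608 c=0 d=2171/1608
  seg 1: a=-3 b=-4261/804 c=2171/536 d=-2779/4824
  seg 2: a=2 b=5545/1608 c=-76/67 d=515/6432
  seg 3: a=5 b=-103/804 c=-701/1072 d=701/6432
S(1/2) = 2117/4288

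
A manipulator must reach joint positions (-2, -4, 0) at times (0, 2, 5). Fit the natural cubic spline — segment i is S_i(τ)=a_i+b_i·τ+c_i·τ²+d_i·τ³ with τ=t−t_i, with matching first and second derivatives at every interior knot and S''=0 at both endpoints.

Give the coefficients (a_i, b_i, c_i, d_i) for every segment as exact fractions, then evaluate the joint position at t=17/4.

  seg 0: a=-2 b=-22/15 c=0 d=7/60
  seg 1: a=-4 b=-1/15 c=7/10 d=-7/90
S(17/4) = -191/128

Δ: Δ0=-1, Δ1=4/3
row 1: diag=10, rhs=14; c'=3/10, d'=7/5
back: M1=7/5
M: M0=0, M1=7/5, M2=0
seg 0: a=-2, c=M0/2=0, d=(M1−M0)/(6·2)=7/60, b=Δ0−h0·(2M0+M1)/6=-22/15
seg 1: a=-4, c=M1/2=7/10, d=(M2−M1)/(6·3)=-7/90, b=Δ1−h1·(2M1+M2)/6=-1/15
t_q=17/4 → seg 1, τ=9/4; S=-4+-1/15·τ+7/10·τ²+-7/90·τ³=-191/128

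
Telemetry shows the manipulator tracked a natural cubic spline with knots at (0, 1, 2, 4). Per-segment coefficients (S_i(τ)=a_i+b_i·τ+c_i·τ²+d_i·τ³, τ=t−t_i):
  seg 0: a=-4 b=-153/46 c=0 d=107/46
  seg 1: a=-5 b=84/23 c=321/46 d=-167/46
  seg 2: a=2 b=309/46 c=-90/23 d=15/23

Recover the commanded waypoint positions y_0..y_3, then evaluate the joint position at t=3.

y_0 = S_0(0) = a_0 = -4
y_1 = S_1(0) = a_1 = -5
y_2 = S_2(0) = a_2 = 2
y_3 = S_2(2) = 5
t_q=3 is in segment 2 (τ=1); S_2(τ)=251/46

y_0=-4 y_1=-5 y_2=2 y_3=5
S(3) = 251/46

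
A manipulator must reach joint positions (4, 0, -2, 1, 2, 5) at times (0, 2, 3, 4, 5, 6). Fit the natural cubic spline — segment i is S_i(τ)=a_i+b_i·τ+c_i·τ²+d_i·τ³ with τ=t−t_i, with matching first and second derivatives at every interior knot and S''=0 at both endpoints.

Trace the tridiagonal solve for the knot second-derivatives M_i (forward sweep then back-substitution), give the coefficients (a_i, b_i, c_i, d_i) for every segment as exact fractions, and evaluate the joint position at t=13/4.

Δ: Δ0=-2, Δ1=-2, Δ2=3, Δ3=1, Δ4=3
row 1: diag=6, rhs=0; c'=1/6, d'=0
row 2: denom=4−1·1/6=23/6; d'=(30−1·0)/(23/6)=180/23
row 3: denom=4−1·6/23=86/23; d'=(-12−1·180/23)/(86/23)=-228/43
row 4: denom=4−1·23/86=321/86; d'=(12−1·-228/43)/(321/86)=496/107
back: M4=496/107
back: M3=-228/43−23/86·496/107=-700/107
back: M2=180/23−6/23·-700/107=1020/107
back: M1=0−1/6·1020/107=-170/107
M: M0=0, M1=-170/107, M2=1020/107, M3=-700/107, M4=496/107, M5=0
seg 0: a=4, c=M0/2=0, d=(M1−M0)/(6·2)=-85/642, b=Δ0−h0·(2M0+M1)/6=-472/321
seg 1: a=0, c=M1/2=-85/107, d=(M2−M1)/(6·1)=595/321, b=Δ1−h1·(2M1+M2)/6=-982/321
seg 2: a=-2, c=M2/2=510/107, d=(M3−M2)/(6·1)=-860/321, b=Δ2−h2·(2M2+M3)/6=293/321
seg 3: a=1, c=M3/2=-350/107, d=(M4−M3)/(6·1)=598/321, b=Δ3−h3·(2M3+M4)/6=773/321
seg 4: a=2, c=M4/2=248/107, d=(M5−M4)/(6·1)=-248/321, b=Δ4−h4·(2M4+M5)/6=467/321
t_q=13/4 → seg 2, τ=1/4; S=-2+293/321·τ+510/107·τ²+-860/321·τ³=-2595/1712

  seg 0: a=4 b=-472/321 c=0 d=-85/642
  seg 1: a=0 b=-982/321 c=-85/107 d=595/321
  seg 2: a=-2 b=293/321 c=510/107 d=-860/321
  seg 3: a=1 b=773/321 c=-350/107 d=598/321
  seg 4: a=2 b=467/321 c=248/107 d=-248/321
S(13/4) = -2595/1712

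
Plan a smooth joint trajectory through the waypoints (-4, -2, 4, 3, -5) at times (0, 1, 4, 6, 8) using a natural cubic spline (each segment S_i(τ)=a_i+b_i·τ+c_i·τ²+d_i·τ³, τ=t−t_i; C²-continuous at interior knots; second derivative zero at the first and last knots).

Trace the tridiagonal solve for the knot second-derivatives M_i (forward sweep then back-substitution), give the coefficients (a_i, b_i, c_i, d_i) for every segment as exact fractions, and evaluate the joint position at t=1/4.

  seg 0: a=-4 b=1033/536 c=0 d=39/536
  seg 1: a=-2 b=575/268 c=117/536 d=-143/1608
  seg 2: a=4 b=565/536 c=-39/67 d=-209/2144
  seg 3: a=3 b=-655/268 c=-1251/1072 d=417/2144
S(1/4) = -120649/34304

Δ: Δ0=2, Δ1=2, Δ2=-1/2, Δ3=-4
row 1: diag=8, rhs=0; c'=3/8, d'=0
row 2: denom=10−3·3/8=71/8; d'=(-15−3·0)/(71/8)=-120/71
row 3: denom=8−2·16/71=536/71; d'=(-21−2·-120/71)/(536/71)=-1251/536
back: M3=-1251/536
back: M2=-120/71−16/71·-1251/536=-78/67
back: M1=0−3/8·-78/67=117/268
M: M0=0, M1=117/268, M2=-78/67, M3=-1251/536, M4=0
seg 0: a=-4, c=M0/2=0, d=(M1−M0)/(6·1)=39/536, b=Δ0−h0·(2M0+M1)/6=1033/536
seg 1: a=-2, c=M1/2=117/536, d=(M2−M1)/(6·3)=-143/1608, b=Δ1−h1·(2M1+M2)/6=575/268
seg 2: a=4, c=M2/2=-39/67, d=(M3−M2)/(6·2)=-209/2144, b=Δ2−h2·(2M2+M3)/6=565/536
seg 3: a=3, c=M3/2=-1251/1072, d=(M4−M3)/(6·2)=417/2144, b=Δ3−h3·(2M3+M4)/6=-655/268
t_q=1/4 → seg 0, τ=1/4; S=-4+1033/536·τ+0·τ²+39/536·τ³=-120649/34304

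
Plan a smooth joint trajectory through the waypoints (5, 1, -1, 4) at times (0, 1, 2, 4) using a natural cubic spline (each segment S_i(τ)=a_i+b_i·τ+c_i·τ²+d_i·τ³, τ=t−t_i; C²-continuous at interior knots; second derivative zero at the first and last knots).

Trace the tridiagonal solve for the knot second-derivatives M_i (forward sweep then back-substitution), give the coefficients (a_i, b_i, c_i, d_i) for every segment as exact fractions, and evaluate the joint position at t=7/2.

  seg 0: a=5 b=-199/46 c=0 d=15/46
  seg 1: a=1 b=-77/23 c=45/46 d=17/46
  seg 2: a=-1 b=-13/46 c=48/23 d=-8/23
S(7/2) = 193/92

Δ: Δ0=-4, Δ1=-2, Δ2=5/2
row 1: diag=4, rhs=12; c'=1/4, d'=3
row 2: denom=6−1·1/4=23/4; d'=(27−1·3)/(23/4)=96/23
back: M2=96/23
back: M1=3−1/4·96/23=45/23
M: M0=0, M1=45/23, M2=96/23, M3=0
seg 0: a=5, c=M0/2=0, d=(M1−M0)/(6·1)=15/46, b=Δ0−h0·(2M0+M1)/6=-199/46
seg 1: a=1, c=M1/2=45/46, d=(M2−M1)/(6·1)=17/46, b=Δ1−h1·(2M1+M2)/6=-77/23
seg 2: a=-1, c=M2/2=48/23, d=(M3−M2)/(6·2)=-8/23, b=Δ2−h2·(2M2+M3)/6=-13/46
t_q=7/2 → seg 2, τ=3/2; S=-1+-13/46·τ+48/23·τ²+-8/23·τ³=193/92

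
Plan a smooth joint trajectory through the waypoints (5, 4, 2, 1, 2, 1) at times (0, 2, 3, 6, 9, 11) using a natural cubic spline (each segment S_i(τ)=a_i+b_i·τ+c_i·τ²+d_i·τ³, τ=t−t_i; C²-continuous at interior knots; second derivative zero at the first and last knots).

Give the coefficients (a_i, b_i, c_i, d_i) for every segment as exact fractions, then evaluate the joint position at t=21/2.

  seg 0: a=5 b=247/3118 c=0 d=-903/6236
  seg 1: a=4 b=-5171/3118 c=-2709/3118 d=822/1559
  seg 2: a=2 b=-5657/3118 c=2223/3118 d=-3077/42093
  seg 3: a=1 b=1527/3118 c=515/9354 d=-1504/42093
  seg 4: a=2 b=-451/3118 c=-831/3118 d=277/6236
S(21/2) = 66515/49888

Δ: Δ0=-1/2, Δ1=-2, Δ2=-1/3, Δ3=1/3, Δ4=-1/2
row 1: diag=6, rhs=-9; c'=1/6, d'=-3/2
row 2: denom=8−1·1/6=47/6; d'=(10−1·-3/2)/(47/6)=69/47
row 3: denom=12−3·18/47=510/47; d'=(4−3·69/47)/(510/47)=-19/510
row 4: denom=10−3·47/170=1559/170; d'=(-5−3·-19/510)/(1559/170)=-831/1559
back: M4=-831/1559
back: M3=-19/510−47/170·-831/1559=515/4677
back: M2=69/47−18/47·515/4677=2223/1559
back: M1=-3/2−1/6·2223/1559=-2709/1559
M: M0=0, M1=-2709/1559, M2=2223/1559, M3=515/4677, M4=-831/1559, M5=0
seg 0: a=5, c=M0/2=0, d=(M1−M0)/(6·2)=-903/6236, b=Δ0−h0·(2M0+M1)/6=247/3118
seg 1: a=4, c=M1/2=-2709/3118, d=(M2−M1)/(6·1)=822/1559, b=Δ1−h1·(2M1+M2)/6=-5171/3118
seg 2: a=2, c=M2/2=2223/3118, d=(M3−M2)/(6·3)=-3077/42093, b=Δ2−h2·(2M2+M3)/6=-5657/3118
seg 3: a=1, c=M3/2=515/9354, d=(M4−M3)/(6·3)=-1504/42093, b=Δ3−h3·(2M3+M4)/6=1527/3118
seg 4: a=2, c=M4/2=-831/3118, d=(M5−M4)/(6·2)=277/6236, b=Δ4−h4·(2M4+M5)/6=-451/3118
t_q=21/2 → seg 4, τ=3/2; S=2+-451/3118·τ+-831/3118·τ²+277/6236·τ³=66515/49888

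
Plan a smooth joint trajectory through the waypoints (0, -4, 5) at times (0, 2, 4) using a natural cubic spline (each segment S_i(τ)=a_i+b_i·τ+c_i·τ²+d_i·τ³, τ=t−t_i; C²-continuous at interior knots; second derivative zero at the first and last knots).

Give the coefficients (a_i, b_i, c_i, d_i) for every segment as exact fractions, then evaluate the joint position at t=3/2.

  seg 0: a=0 b=-29/8 c=0 d=13/32
  seg 1: a=-4 b=5/4 c=39/16 d=-13/32
S(3/2) = -1041/256

Δ: Δ0=-2, Δ1=9/2
row 1: diag=8, rhs=39; c'=1/4, d'=39/8
back: M1=39/8
M: M0=0, M1=39/8, M2=0
seg 0: a=0, c=M0/2=0, d=(M1−M0)/(6·2)=13/32, b=Δ0−h0·(2M0+M1)/6=-29/8
seg 1: a=-4, c=M1/2=39/16, d=(M2−M1)/(6·2)=-13/32, b=Δ1−h1·(2M1+M2)/6=5/4
t_q=3/2 → seg 0, τ=3/2; S=0+-29/8·τ+0·τ²+13/32·τ³=-1041/256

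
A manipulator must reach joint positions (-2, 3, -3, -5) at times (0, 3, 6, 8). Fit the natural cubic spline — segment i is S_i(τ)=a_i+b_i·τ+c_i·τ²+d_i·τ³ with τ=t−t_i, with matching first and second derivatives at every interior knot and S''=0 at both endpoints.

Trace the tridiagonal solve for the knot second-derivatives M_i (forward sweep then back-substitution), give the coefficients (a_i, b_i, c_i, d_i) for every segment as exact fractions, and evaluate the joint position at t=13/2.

  seg 0: a=-2 b=304/111 c=0 d=-119/999
  seg 1: a=3 b=-53/111 c=-119/111 d=188/999
  seg 2: a=-3 b=-203/111 c=23/37 d=-23/222
S(13/2) = -2233/592

Δ: Δ0=5/3, Δ1=-2, Δ2=-1
row 1: diag=12, rhs=-22; c'=1/4, d'=-11/6
row 2: denom=10−3·1/4=37/4; d'=(6−3·-11/6)/(37/4)=46/37
back: M2=46/37
back: M1=-11/6−1/4·46/37=-238/111
M: M0=0, M1=-238/111, M2=46/37, M3=0
seg 0: a=-2, c=M0/2=0, d=(M1−M0)/(6·3)=-119/999, b=Δ0−h0·(2M0+M1)/6=304/111
seg 1: a=3, c=M1/2=-119/111, d=(M2−M1)/(6·3)=188/999, b=Δ1−h1·(2M1+M2)/6=-53/111
seg 2: a=-3, c=M2/2=23/37, d=(M3−M2)/(6·2)=-23/222, b=Δ2−h2·(2M2+M3)/6=-203/111
t_q=13/2 → seg 2, τ=1/2; S=-3+-203/111·τ+23/37·τ²+-23/222·τ³=-2233/592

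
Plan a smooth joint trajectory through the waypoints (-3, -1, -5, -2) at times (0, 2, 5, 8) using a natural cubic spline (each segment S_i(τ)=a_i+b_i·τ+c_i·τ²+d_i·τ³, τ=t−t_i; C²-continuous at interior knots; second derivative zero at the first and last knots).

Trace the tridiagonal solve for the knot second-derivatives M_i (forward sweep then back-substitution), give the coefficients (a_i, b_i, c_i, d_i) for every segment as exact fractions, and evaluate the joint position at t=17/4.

Δ: Δ0=1, Δ1=-4/3, Δ2=1
row 1: diag=10, rhs=-14; c'=3/10, d'=-7/5
row 2: denom=12−3·3/10=111/10; d'=(14−3·-7/5)/(111/10)=182/111
back: M2=182/111
back: M1=-7/5−3/10·182/111=-70/37
M: M0=0, M1=-70/37, M2=182/111, M3=0
seg 0: a=-3, c=M0/2=0, d=(M1−M0)/(6·2)=-35/222, b=Δ0−h0·(2M0+M1)/6=181/111
seg 1: a=-1, c=M1/2=-35/37, d=(M2−M1)/(6·3)=196/999, b=Δ1−h1·(2M1+M2)/6=-29/111
seg 2: a=-5, c=M2/2=91/111, d=(M3−M2)/(6·3)=-91/999, b=Δ2−h2·(2M2+M3)/6=-71/111
t_q=17/4 → seg 1, τ=9/4; S=-1+-29/111·τ+-35/37·τ²+196/999·τ³=-613/148

  seg 0: a=-3 b=181/111 c=0 d=-35/222
  seg 1: a=-1 b=-29/111 c=-35/37 d=196/999
  seg 2: a=-5 b=-71/111 c=91/111 d=-91/999
S(17/4) = -613/148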